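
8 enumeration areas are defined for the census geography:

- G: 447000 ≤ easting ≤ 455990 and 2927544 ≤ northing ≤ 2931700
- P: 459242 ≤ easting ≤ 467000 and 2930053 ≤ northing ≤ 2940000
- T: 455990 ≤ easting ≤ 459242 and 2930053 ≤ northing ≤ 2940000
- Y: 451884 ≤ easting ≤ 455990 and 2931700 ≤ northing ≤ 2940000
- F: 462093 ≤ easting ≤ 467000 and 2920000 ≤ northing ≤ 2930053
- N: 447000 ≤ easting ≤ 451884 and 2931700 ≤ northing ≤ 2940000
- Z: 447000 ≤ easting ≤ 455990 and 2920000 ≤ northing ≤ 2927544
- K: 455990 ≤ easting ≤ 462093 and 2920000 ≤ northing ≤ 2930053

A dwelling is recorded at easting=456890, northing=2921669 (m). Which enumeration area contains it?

K

The point has easting = 456890 and northing = 2921669.
Only K satisfies 455990 ≤ easting ≤ 462093 and 2920000 ≤ northing ≤ 2930053.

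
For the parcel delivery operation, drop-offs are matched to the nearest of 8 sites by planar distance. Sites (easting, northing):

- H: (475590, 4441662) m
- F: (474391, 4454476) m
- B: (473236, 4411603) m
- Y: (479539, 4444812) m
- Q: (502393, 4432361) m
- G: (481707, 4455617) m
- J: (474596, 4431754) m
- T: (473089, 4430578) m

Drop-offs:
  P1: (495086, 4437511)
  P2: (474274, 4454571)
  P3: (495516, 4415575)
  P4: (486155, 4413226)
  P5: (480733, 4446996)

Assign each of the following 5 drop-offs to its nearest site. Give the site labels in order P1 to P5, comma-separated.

Q, F, Q, B, Y

P1 → Q (d²=79914749.00)
P2 → F (d²=22714.00)
P3 → Q (d²=329062925.00)
P4 → B (d²=169534690.00)
P5 → Y (d²=6195492.00)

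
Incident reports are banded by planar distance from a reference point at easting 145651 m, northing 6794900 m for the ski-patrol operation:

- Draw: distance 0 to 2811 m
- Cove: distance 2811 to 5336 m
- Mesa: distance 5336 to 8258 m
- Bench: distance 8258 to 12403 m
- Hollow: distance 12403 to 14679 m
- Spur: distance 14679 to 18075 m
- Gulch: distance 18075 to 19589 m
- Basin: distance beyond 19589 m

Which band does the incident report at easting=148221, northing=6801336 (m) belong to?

Distance = √((148221−145651)² + (6801336−6794900)²) = √(6604900.000 + 41422096.000) = 6930.151 m.
5336 ≤ 6930.151 < 8258 → Mesa.

Mesa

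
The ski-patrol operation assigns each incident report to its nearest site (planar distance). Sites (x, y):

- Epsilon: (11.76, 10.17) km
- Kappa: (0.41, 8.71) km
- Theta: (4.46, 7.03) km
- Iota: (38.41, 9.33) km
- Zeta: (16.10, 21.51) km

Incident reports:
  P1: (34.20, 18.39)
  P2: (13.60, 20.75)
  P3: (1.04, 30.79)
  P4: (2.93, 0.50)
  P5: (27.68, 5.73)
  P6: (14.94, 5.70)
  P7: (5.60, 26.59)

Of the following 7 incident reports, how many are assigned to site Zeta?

3

P1 → Iota
P2 → Zeta
P3 → Zeta
P4 → Theta
P5 → Iota
P6 → Epsilon
P7 → Zeta
3 of the 7 go to Zeta.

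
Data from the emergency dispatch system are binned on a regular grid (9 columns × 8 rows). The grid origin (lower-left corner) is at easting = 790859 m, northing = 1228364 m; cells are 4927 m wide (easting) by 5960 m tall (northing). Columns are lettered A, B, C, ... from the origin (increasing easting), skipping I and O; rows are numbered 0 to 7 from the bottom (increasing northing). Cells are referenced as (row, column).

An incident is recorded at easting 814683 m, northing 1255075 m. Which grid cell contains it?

Column index: ⌊(814683 − 790859) / 4927⌋ = ⌊4.835⌋ = 4 → column E
Row offset from origin: ⌊(1255075 − 1228364) / 5960⌋ = ⌊4.482⌋ = 4 → row 4

(4, E)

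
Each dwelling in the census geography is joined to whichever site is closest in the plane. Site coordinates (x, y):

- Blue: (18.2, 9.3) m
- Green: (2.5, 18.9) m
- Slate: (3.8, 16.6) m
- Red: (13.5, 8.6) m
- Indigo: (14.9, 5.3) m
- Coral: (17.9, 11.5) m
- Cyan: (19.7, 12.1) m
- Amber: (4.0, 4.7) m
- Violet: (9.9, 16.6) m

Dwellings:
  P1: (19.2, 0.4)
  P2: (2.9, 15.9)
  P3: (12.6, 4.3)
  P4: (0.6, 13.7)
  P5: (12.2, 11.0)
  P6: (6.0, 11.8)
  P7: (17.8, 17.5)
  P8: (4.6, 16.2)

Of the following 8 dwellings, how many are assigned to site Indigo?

2

P1 → Indigo
P2 → Slate
P3 → Indigo
P4 → Slate
P5 → Red
P6 → Slate
P7 → Cyan
P8 → Slate
2 of the 8 go to Indigo.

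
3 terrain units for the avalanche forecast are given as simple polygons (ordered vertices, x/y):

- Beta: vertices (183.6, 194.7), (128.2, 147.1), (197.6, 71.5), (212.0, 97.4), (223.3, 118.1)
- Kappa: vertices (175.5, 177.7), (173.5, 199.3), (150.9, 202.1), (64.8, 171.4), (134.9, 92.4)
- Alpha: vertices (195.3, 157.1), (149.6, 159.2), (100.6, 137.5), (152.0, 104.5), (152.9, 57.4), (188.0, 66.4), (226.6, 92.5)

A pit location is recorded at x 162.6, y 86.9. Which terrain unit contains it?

Alpha

Cast a ray rightward from (162.6, 86.9). For each polygon, the edges (by vertex number in listed order) whose endpoints lie on opposite sides of y = 86.9, where each meets that height, and whether that is right or left of the point:
Beta: 2–3 at x≈183.46 (right), 3–4 at x≈206.16 (right) → 2 crossings.
Kappa: no edge straddles that height → 0 crossings.
Alpha: 4–5 at x≈152.34 (left), 6–7 at x≈218.32 (right) → 1 crossing.
Only Alpha has an odd count, so the point is inside Alpha.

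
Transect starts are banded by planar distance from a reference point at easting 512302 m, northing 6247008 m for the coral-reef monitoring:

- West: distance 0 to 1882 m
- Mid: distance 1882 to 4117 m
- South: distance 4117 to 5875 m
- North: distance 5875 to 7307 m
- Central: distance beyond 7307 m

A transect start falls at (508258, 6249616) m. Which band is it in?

South

Distance = √((508258−512302)² + (6249616−6247008)²) = √(16353936.000 + 6801664.000) = 4812.027 m.
4117 ≤ 4812.027 < 5875 → South.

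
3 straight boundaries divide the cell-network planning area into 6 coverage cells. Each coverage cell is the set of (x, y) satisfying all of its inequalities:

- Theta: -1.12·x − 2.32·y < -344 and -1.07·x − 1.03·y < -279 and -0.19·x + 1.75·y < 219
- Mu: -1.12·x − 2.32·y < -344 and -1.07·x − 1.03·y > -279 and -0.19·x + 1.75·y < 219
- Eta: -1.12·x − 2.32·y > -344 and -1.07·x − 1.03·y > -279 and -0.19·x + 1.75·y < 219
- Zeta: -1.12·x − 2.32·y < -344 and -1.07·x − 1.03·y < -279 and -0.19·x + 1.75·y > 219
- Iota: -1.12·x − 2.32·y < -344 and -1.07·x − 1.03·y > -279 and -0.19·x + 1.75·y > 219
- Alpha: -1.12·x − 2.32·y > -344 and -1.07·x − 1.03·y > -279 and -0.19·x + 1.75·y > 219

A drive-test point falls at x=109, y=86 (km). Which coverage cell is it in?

Eta

-1.12·109 − 2.32·86 = -321.600, which is > -344
-1.07·109 − 1.03·86 = -205.210, which is > -279
-0.19·109 + 1.75·86 = 129.790, which is < 219
This sign pattern matches Eta.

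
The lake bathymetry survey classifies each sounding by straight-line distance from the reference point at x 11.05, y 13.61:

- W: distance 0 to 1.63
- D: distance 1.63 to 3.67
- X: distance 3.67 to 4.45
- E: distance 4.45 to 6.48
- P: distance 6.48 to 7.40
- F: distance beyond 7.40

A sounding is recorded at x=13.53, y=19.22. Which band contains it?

E

Distance = √((13.53−11.05)² + (19.22−13.61)²) = √(6.150 + 31.472) = 6.134.
4.45 ≤ 6.134 < 6.48 → E.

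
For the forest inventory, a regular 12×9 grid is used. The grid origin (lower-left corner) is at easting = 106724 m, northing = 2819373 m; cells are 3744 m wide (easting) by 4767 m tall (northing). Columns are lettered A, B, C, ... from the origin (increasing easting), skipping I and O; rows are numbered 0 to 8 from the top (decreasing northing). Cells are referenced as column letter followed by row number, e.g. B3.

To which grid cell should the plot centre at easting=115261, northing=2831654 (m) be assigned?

C6

Column index: ⌊(115261 − 106724) / 3744⌋ = ⌊2.280⌋ = 2 → column C
Row offset from origin: ⌊(2831654 − 2819373) / 4767⌋ = ⌊2.576⌋ = 2 → row 6 (counted from top)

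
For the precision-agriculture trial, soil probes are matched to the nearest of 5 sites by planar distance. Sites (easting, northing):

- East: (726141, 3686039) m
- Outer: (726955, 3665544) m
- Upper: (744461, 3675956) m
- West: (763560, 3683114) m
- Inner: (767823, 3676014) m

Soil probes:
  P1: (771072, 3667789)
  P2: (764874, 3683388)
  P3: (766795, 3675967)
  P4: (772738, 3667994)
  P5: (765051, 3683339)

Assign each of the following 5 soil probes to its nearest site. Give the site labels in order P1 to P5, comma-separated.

Inner, West, Inner, Inner, West

P1 → Inner (d²=78206626.00)
P2 → West (d²=1801672.00)
P3 → Inner (d²=1058993.00)
P4 → Inner (d²=88477625.00)
P5 → West (d²=2273706.00)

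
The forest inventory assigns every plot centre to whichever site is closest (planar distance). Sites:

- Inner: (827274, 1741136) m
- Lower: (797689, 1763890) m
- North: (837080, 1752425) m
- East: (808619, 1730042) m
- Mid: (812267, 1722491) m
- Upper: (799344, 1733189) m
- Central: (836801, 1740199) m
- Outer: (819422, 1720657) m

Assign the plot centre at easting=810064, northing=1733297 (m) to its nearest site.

East

Squared distances to each site:
Inner: 357634021.000; Lower: 1089072274.000; North: 1095744640.000; East: 12683050.000; Mid: 121622845.000; Upper: 114930064.000; Central: 762504773.000; Outer: 247341764.000.
Minimum at East.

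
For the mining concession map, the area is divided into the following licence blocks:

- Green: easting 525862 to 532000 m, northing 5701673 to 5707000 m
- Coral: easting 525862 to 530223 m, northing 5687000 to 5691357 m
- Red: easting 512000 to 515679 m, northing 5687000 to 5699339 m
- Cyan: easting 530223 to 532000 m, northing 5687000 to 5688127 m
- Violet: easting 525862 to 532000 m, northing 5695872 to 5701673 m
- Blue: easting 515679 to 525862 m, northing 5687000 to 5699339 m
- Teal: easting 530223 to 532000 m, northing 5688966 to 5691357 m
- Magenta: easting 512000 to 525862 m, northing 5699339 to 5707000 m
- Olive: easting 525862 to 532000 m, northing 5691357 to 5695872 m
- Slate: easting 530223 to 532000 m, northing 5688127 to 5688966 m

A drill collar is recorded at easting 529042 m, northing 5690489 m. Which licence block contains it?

Coral

The point has easting = 529042 and northing = 5690489.
Only Coral satisfies 525862 ≤ easting ≤ 530223 and 5687000 ≤ northing ≤ 5691357.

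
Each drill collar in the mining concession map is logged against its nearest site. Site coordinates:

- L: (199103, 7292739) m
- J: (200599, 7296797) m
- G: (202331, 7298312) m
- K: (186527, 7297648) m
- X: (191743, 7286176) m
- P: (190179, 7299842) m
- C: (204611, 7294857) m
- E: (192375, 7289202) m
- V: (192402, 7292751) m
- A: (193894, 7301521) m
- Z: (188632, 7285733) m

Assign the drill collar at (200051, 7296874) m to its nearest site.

Squared distances to each site:
L: 17996929.000; J: 306233.000; G: 7266244.000; K: 183497652.000; X: 183470068.000; P: 106265408.000; C: 24861889.000; E: 117780560.000; V: 75506330.000; A: 59503258.000; Z: 254515442.000.
Minimum at J.

J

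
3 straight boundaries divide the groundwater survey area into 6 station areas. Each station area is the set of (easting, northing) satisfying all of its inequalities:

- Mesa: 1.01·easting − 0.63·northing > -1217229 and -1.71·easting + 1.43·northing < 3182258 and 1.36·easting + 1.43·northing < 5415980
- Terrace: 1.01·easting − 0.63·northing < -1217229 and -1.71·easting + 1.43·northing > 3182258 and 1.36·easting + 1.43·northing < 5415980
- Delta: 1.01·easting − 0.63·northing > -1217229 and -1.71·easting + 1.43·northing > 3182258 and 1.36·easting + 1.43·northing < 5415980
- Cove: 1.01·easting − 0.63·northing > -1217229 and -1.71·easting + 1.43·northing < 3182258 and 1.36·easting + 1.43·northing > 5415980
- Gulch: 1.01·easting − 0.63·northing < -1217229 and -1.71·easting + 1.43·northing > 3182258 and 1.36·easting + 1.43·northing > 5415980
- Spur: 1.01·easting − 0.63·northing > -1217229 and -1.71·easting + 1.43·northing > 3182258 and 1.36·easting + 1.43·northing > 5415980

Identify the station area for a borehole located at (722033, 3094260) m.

Terrace

1.01·722033 − 0.63·3094260 = -1220130.470, which is < -1217229
-1.71·722033 + 1.43·3094260 = 3190115.370, which is > 3182258
1.36·722033 + 1.43·3094260 = 5406756.680, which is < 5415980
This sign pattern matches Terrace.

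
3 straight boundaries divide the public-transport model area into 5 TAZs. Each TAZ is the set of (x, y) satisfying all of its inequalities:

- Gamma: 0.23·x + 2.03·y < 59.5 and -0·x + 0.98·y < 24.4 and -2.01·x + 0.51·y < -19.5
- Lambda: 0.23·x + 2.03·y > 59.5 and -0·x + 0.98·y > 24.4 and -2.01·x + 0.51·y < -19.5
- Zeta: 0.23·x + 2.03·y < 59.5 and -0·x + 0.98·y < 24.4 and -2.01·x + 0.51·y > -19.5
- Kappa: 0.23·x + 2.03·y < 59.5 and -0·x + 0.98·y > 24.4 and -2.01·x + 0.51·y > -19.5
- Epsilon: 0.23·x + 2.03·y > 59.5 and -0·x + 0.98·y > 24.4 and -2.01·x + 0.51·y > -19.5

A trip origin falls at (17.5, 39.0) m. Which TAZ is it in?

Epsilon

0.23·17.5 + 2.03·39.0 = 83.195, which is > 59.5
-0·17.5 + 0.98·39.0 = 38.220, which is > 24.4
-2.01·17.5 + 0.51·39.0 = -15.285, which is > -19.5
This sign pattern matches Epsilon.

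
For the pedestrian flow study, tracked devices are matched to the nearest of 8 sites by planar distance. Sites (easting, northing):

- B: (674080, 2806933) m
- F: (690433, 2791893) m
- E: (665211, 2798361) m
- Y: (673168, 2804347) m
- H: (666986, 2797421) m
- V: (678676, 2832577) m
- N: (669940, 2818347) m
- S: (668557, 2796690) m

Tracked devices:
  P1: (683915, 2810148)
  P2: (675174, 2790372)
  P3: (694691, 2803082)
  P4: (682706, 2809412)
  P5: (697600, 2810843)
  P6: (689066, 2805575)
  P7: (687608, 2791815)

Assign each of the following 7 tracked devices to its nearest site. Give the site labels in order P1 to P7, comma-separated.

B, S, F, B, F, F, F

P1 → B (d²=107063450.00)
P2 → S (d²=83701813.00)
P3 → F (d²=143324285.00)
P4 → B (d²=80553317.00)
P5 → F (d²=410468389.00)
P6 → F (d²=189065813.00)
P7 → F (d²=7986709.00)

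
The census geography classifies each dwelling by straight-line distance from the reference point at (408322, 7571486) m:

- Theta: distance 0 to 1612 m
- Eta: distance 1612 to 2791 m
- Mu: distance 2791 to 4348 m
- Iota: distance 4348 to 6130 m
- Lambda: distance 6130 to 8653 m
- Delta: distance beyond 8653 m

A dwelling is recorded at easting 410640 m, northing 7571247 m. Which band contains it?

Eta

Distance = √((410640−408322)² + (7571247−7571486)²) = √(5373124.000 + 57121.000) = 2330.289 m.
1612 ≤ 2330.289 < 2791 → Eta.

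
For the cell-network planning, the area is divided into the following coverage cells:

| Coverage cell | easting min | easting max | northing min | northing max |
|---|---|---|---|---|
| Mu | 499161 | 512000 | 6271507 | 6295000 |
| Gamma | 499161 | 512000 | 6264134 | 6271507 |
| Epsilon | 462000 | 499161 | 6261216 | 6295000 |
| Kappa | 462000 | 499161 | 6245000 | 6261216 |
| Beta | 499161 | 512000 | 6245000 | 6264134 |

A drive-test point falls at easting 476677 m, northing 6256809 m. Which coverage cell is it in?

Kappa

The point has easting = 476677 and northing = 6256809.
Only Kappa satisfies 462000 ≤ easting ≤ 499161 and 6245000 ≤ northing ≤ 6261216.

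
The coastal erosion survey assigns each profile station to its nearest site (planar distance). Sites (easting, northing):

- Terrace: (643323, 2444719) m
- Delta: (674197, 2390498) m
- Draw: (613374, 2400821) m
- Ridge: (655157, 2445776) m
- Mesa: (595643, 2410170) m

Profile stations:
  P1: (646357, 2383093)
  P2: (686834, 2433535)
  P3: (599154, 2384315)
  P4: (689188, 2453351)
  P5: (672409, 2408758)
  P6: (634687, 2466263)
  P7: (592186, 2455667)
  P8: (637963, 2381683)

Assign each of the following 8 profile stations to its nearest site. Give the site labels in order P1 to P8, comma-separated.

P1 → Delta (d²=829899625.00)
P2 → Ridge (d²=1153274410.00)
P3 → Draw (d²=474656436.00)
P4 → Ridge (d²=1215489586.00)
P5 → Delta (d²=336624544.00)
P6 → Terrace (d²=538724432.00)
P7 → Mesa (d²=2081927858.00)
P8 → Draw (d²=970881965.00)

Delta, Ridge, Draw, Ridge, Delta, Terrace, Mesa, Draw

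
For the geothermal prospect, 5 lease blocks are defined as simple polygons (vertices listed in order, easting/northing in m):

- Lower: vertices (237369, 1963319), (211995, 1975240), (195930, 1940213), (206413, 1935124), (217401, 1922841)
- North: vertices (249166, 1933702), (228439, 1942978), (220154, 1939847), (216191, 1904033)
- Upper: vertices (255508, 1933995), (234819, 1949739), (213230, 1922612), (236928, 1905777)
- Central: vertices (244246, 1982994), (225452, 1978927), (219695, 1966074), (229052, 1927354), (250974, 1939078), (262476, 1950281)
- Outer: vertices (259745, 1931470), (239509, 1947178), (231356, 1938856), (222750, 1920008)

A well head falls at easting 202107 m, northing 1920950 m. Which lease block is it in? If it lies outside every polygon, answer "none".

none

Cast a ray rightward from (202107, 1920950). For each polygon, the edges (by vertex number in listed order) whose endpoints lie on opposite sides of northing = 1920950, where each meets that height, and whether that is right or left of the point:
Lower: no edge straddles that height → 0 crossings.
North: 3–4 at easting≈218063.0 (right), 4–1 at easting≈234993.1 (right) → 2 crossings.
Upper: 3–4 at easting≈215569.5 (right), 4–1 at easting≈246918.6 (right) → 2 crossings.
Central: no edge straddles that height → 0 crossings.
Outer: 3–4 at easting≈223180.1 (right), 4–1 at easting≈225790.4 (right) → 2 crossings.
All counts are even, so the point lies outside every listed polygon.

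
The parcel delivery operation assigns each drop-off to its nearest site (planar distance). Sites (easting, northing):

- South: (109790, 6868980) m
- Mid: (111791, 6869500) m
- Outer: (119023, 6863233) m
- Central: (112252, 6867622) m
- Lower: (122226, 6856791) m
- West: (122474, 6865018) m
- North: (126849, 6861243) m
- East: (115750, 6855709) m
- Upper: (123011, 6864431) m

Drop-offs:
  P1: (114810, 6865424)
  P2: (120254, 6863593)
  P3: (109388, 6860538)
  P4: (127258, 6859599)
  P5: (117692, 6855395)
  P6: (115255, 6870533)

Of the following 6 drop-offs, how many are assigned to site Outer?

1

P1 → Central
P2 → Outer
P3 → Central
P4 → North
P5 → East
P6 → Mid
1 of the 6 goes to Outer.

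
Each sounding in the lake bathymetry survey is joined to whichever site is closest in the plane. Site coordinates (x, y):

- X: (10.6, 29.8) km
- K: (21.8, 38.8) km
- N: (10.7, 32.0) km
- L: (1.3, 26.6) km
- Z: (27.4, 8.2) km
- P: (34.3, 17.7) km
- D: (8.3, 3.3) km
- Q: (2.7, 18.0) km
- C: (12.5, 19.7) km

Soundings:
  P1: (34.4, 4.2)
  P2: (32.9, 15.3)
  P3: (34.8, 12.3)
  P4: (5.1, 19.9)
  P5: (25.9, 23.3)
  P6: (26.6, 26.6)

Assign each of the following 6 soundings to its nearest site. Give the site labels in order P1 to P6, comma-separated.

Z, P, P, Q, P, P

P1 → Z (d²=65.00)
P2 → P (d²=7.72)
P3 → P (d²=29.41)
P4 → Q (d²=9.37)
P5 → P (d²=101.92)
P6 → P (d²=138.50)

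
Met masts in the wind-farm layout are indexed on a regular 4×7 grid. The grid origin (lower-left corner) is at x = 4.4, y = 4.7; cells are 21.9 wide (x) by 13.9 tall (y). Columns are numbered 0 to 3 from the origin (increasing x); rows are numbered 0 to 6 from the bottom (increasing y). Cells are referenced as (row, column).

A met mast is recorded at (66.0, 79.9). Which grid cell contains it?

Column index: ⌊(66.0 − 4.4) / 21.9⌋ = ⌊2.813⌋ = 2
Row offset from origin: ⌊(79.9 − 4.7) / 13.9⌋ = ⌊5.410⌋ = 5 → row 5

(5, 2)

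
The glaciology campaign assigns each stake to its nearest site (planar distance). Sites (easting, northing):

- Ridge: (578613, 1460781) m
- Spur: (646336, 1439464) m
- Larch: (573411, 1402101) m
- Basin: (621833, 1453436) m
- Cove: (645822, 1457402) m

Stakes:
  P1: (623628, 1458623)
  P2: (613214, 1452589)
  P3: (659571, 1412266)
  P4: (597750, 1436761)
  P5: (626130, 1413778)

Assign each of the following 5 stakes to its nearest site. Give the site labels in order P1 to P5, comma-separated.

Basin, Basin, Spur, Basin, Spur

P1 → Basin (d²=30126994.00)
P2 → Basin (d²=75004570.00)
P3 → Spur (d²=914896429.00)
P4 → Basin (d²=858046514.00)
P5 → Spur (d²=1068053032.00)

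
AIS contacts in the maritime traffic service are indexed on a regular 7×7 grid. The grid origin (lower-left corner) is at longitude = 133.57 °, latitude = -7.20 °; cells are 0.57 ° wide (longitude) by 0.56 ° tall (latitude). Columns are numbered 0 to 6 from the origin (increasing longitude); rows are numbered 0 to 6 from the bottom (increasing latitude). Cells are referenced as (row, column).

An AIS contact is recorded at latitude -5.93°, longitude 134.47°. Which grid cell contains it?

Column index: ⌊(134.47 − 133.57) / 0.57⌋ = ⌊1.579⌋ = 1
Row offset from origin: ⌊(-5.93 − -7.20) / 0.56⌋ = ⌊2.268⌋ = 2 → row 2

(2, 1)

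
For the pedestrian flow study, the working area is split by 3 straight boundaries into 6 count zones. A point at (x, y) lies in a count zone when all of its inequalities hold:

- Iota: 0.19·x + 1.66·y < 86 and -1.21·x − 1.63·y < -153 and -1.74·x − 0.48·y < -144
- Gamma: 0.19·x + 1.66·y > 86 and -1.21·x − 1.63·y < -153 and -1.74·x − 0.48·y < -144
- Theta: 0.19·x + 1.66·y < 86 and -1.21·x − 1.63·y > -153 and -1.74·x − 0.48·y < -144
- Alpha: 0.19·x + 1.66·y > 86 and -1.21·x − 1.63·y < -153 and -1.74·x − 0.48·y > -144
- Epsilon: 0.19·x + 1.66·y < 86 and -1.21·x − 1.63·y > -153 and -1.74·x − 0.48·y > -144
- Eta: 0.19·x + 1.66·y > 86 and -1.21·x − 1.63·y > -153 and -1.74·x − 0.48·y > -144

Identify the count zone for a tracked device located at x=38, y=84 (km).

Alpha

0.19·38 + 1.66·84 = 146.660, which is > 86
-1.21·38 − 1.63·84 = -182.900, which is < -153
-1.74·38 − 0.48·84 = -106.440, which is > -144
This sign pattern matches Alpha.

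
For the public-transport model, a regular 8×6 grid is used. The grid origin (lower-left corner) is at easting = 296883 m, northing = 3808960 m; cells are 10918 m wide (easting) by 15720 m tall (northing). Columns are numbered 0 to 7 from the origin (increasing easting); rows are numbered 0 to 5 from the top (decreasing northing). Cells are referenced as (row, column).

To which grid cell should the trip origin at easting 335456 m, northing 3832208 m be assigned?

Column index: ⌊(335456 − 296883) / 10918⌋ = ⌊3.533⌋ = 3
Row offset from origin: ⌊(3832208 − 3808960) / 15720⌋ = ⌊1.479⌋ = 1 → row 4 (counted from top)

(4, 3)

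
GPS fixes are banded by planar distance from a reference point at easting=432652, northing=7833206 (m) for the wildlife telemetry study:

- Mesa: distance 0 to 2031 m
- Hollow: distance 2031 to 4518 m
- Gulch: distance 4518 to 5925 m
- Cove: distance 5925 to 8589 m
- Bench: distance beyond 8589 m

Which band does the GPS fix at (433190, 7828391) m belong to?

Distance = √((433190−432652)² + (7828391−7833206)²) = √(289444.000 + 23184225.000) = 4844.963 m.
4518 ≤ 4844.963 < 5925 → Gulch.

Gulch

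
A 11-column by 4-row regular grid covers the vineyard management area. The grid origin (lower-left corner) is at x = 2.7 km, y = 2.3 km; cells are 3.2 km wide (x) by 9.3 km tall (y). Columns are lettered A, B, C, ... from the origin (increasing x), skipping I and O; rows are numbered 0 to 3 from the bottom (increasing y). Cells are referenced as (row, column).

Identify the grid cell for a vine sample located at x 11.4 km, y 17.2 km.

(1, C)

Column index: ⌊(11.4 − 2.7) / 3.2⌋ = ⌊2.719⌋ = 2 → column C
Row offset from origin: ⌊(17.2 − 2.3) / 9.3⌋ = ⌊1.602⌋ = 1 → row 1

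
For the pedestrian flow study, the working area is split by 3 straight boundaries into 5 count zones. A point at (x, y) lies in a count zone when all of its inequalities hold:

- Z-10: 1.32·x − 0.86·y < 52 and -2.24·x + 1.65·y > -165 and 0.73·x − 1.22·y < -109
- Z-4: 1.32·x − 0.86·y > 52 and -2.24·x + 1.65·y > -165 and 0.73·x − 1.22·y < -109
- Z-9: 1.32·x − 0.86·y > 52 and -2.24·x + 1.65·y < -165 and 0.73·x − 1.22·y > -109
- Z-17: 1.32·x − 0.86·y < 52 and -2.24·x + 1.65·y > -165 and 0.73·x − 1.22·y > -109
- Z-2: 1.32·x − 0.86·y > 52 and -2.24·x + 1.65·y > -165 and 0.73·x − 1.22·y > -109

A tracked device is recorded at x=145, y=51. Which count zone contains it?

Z-9

1.32·145 − 0.86·51 = 147.540, which is > 52
-2.24·145 + 1.65·51 = -240.650, which is < -165
0.73·145 − 1.22·51 = 43.630, which is > -109
This sign pattern matches Z-9.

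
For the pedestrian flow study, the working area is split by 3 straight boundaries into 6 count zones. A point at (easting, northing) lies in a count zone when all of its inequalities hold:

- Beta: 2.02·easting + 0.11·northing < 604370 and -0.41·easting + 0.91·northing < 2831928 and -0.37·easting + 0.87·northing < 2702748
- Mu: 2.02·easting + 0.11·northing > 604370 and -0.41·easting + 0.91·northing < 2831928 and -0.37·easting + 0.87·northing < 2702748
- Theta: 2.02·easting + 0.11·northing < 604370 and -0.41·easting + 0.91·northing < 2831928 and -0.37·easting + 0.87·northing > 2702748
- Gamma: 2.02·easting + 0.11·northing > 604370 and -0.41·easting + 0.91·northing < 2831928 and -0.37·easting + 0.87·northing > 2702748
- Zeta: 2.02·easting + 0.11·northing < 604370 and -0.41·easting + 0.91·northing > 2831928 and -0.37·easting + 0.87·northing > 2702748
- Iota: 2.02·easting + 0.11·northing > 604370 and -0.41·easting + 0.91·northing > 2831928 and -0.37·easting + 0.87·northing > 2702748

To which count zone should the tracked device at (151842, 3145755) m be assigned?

2.02·151842 + 0.11·3145755 = 652753.890, which is > 604370
-0.41·151842 + 0.91·3145755 = 2800381.830, which is < 2831928
-0.37·151842 + 0.87·3145755 = 2680625.310, which is < 2702748
This sign pattern matches Mu.

Mu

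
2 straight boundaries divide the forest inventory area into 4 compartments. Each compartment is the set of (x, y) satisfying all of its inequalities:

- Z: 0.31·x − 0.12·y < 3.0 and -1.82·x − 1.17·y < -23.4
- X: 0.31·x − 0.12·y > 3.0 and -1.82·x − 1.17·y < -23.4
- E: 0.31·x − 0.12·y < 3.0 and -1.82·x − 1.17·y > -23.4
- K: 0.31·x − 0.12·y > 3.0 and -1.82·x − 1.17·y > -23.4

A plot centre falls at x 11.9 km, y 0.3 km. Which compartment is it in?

K

0.31·11.9 − 0.12·0.3 = 3.653, which is > 3.0
-1.82·11.9 − 1.17·0.3 = -22.009, which is > -23.4
This sign pattern matches K.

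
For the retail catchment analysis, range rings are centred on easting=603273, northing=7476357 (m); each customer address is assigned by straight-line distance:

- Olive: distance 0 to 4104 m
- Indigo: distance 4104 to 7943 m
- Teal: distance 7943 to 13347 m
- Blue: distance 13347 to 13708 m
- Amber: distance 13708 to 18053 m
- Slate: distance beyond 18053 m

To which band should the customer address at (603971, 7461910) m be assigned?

Amber

Distance = √((603971−603273)² + (7461910−7476357)²) = √(487204.000 + 208715809.000) = 14463.852 m.
13708 ≤ 14463.852 < 18053 → Amber.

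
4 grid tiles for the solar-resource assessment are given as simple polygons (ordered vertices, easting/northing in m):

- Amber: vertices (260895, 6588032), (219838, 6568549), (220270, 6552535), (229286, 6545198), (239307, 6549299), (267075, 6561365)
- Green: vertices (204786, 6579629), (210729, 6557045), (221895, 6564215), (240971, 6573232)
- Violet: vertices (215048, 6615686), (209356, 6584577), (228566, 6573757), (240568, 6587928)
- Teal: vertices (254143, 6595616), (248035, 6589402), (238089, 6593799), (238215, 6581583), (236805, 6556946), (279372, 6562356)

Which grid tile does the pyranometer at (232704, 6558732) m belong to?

Cast a ray rightward from (232704, 6558732). For each polygon, the edges (by vertex number in listed order) whose endpoints lie on opposite sides of northing = 6558732, where each meets that height, and whether that is right or left of the point:
Amber: 2–3 at easting≈220102.8 (left), 5–6 at easting≈261015.6 (right) → 1 crossing.
Green: 1–2 at easting≈210285.1 (left), 2–3 at easting≈213356.2 (left) → 0 crossings.
Violet: no edge straddles that height → 0 crossings.
Teal: 4–5 at easting≈236907.2 (right), 5–6 at easting≈250857.6 (right) → 2 crossings.
Only Amber has an odd count, so the point is inside Amber.

Amber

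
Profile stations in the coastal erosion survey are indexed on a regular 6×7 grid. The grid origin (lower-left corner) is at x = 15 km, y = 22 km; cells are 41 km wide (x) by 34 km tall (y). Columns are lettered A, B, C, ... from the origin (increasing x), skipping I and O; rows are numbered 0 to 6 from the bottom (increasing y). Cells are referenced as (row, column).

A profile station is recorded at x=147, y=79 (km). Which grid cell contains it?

(1, D)

Column index: ⌊(147 − 15) / 41⌋ = ⌊3.220⌋ = 3 → column D
Row offset from origin: ⌊(79 − 22) / 34⌋ = ⌊1.676⌋ = 1 → row 1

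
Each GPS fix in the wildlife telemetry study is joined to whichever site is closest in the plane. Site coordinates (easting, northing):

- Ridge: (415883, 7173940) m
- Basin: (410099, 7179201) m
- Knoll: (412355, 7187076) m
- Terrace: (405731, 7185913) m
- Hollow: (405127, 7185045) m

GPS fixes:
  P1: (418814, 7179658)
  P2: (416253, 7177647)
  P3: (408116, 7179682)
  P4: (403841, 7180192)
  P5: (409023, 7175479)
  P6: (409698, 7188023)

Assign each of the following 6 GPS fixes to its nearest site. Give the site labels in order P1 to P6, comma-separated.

P1 → Ridge (d²=41286285.00)
P2 → Ridge (d²=13878749.00)
P3 → Basin (d²=4163650.00)
P4 → Hollow (d²=25205405.00)
P5 → Basin (d²=15011060.00)
P6 → Knoll (d²=7956458.00)

Ridge, Ridge, Basin, Hollow, Basin, Knoll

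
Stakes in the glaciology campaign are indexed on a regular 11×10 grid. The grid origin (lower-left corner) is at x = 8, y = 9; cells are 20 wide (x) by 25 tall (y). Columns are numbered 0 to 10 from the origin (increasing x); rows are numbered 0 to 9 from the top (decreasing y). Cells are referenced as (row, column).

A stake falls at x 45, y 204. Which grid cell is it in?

Column index: ⌊(45 − 8) / 20⌋ = ⌊1.850⌋ = 1
Row offset from origin: ⌊(204 − 9) / 25⌋ = ⌊7.800⌋ = 7 → row 2 (counted from top)

(2, 1)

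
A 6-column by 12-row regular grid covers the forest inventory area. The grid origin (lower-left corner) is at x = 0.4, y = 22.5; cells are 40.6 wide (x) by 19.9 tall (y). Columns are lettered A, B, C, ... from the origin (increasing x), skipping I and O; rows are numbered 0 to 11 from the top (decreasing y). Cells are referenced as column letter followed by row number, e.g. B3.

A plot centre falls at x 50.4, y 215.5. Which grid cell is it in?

Column index: ⌊(50.4 − 0.4) / 40.6⌋ = ⌊1.232⌋ = 1 → column B
Row offset from origin: ⌊(215.5 − 22.5) / 19.9⌋ = ⌊9.698⌋ = 9 → row 2 (counted from top)

B2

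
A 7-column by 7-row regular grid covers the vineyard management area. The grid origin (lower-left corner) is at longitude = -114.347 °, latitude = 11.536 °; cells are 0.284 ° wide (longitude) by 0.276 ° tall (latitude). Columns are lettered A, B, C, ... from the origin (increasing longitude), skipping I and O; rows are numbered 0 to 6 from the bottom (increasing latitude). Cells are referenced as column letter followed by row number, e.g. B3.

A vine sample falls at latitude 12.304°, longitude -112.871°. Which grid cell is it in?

F2

Column index: ⌊(-112.871 − -114.347) / 0.284⌋ = ⌊5.197⌋ = 5 → column F
Row offset from origin: ⌊(12.304 − 11.536) / 0.276⌋ = ⌊2.783⌋ = 2 → row 2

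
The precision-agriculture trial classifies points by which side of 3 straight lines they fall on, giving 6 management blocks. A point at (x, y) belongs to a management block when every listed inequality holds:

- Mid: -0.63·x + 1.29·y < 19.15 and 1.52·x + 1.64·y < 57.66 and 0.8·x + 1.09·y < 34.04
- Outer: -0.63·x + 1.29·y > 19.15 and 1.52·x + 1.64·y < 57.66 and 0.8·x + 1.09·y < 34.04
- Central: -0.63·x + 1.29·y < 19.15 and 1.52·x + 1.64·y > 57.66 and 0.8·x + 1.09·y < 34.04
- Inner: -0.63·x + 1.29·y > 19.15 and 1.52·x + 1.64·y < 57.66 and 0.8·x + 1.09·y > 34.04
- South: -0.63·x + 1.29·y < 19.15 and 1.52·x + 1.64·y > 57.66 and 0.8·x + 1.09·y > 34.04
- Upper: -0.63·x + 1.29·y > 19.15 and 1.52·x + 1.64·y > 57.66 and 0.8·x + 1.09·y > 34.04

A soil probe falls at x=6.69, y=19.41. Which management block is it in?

Outer

-0.63·6.69 + 1.29·19.41 = 20.824, which is > 19.15
1.52·6.69 + 1.64·19.41 = 42.001, which is < 57.66
0.8·6.69 + 1.09·19.41 = 26.509, which is < 34.04
This sign pattern matches Outer.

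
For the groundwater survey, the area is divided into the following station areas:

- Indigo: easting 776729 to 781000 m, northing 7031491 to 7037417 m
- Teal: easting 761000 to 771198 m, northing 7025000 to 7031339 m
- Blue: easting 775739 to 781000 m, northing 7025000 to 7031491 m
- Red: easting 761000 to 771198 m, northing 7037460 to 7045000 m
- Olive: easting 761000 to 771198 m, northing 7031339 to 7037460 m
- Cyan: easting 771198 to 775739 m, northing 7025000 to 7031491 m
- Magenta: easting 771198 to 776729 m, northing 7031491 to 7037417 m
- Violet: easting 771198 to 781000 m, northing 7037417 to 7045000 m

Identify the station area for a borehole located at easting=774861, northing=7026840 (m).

Cyan

The point has easting = 774861 and northing = 7026840.
Only Cyan satisfies 771198 ≤ easting ≤ 775739 and 7025000 ≤ northing ≤ 7031491.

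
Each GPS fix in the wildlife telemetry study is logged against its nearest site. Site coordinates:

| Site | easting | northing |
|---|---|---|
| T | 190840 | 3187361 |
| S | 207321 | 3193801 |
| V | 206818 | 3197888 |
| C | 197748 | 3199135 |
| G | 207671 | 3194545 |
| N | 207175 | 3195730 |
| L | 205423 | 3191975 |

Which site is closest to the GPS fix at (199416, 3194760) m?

C

Squared distances to each site:
T: 128292977.000; S: 63408706.000; V: 64573988.000; C: 21922849.000; G: 68191250.000; N: 61142981.000; L: 43840274.000.
Minimum at C.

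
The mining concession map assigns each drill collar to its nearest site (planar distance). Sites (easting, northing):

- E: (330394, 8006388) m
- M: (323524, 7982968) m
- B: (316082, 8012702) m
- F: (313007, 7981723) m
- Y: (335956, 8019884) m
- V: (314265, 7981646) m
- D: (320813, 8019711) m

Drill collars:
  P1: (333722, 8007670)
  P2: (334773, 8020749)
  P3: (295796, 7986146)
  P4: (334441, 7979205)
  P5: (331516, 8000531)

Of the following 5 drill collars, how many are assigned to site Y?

1

P1 → E
P2 → Y
P3 → F
P4 → M
P5 → E
1 of the 5 goes to Y.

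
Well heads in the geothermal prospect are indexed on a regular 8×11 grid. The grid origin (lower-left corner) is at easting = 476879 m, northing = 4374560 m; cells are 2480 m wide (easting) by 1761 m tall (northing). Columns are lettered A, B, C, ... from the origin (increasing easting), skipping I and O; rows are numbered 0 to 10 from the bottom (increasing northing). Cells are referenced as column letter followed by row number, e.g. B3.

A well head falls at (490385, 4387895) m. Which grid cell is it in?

F7

Column index: ⌊(490385 − 476879) / 2480⌋ = ⌊5.446⌋ = 5 → column F
Row offset from origin: ⌊(4387895 − 4374560) / 1761⌋ = ⌊7.572⌋ = 7 → row 7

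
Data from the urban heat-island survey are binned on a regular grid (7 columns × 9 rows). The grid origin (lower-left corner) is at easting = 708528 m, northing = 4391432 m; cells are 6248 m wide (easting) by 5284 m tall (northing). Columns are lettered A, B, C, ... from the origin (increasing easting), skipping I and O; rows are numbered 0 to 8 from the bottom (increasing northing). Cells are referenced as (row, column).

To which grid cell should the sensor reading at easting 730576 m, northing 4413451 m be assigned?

(4, D)

Column index: ⌊(730576 − 708528) / 6248⌋ = ⌊3.529⌋ = 3 → column D
Row offset from origin: ⌊(4413451 − 4391432) / 5284⌋ = ⌊4.167⌋ = 4 → row 4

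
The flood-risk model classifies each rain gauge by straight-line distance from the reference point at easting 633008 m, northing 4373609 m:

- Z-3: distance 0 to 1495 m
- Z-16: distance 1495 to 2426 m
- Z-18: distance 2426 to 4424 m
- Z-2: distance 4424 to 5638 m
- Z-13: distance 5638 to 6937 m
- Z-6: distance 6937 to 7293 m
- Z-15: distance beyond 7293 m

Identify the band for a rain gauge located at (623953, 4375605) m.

Z-15

Distance = √((623953−633008)² + (4375605−4373609)²) = √(81993025.000 + 3984016.000) = 9272.381 m.
7293 ≤ 9272.381 < ∞ → Z-15.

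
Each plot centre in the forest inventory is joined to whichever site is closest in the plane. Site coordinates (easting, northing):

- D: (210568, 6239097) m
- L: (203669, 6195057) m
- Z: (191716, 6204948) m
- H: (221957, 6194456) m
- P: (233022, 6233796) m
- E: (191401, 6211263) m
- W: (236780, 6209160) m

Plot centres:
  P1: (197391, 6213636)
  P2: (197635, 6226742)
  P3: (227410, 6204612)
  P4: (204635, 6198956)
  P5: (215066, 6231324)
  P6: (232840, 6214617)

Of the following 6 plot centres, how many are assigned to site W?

2

P1 → E
P2 → E
P3 → W
P4 → L
P5 → D
P6 → W
2 of the 6 go to W.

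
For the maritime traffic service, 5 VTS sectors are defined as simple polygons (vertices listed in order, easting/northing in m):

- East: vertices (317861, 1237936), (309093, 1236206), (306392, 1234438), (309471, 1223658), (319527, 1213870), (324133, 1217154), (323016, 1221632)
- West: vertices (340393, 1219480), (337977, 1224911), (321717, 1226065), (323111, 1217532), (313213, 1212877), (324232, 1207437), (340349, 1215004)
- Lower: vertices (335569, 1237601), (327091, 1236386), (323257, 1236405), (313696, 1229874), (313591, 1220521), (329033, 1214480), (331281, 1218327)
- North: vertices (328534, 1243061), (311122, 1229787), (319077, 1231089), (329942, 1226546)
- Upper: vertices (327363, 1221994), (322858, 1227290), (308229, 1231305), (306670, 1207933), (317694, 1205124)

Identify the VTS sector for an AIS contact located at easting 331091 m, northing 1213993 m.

Cast a ray rightward from (331091, 1213993). For each polygon, the edges (by vertex number in listed order) whose endpoints lie on opposite sides of northing = 1213993, where each meets that height, and whether that is right or left of the point:
East: 4–5 at easting≈319400.6 (left), 5–6 at easting≈319699.5 (left) → 0 crossings.
West: 4–5 at easting≈315586.0 (left), 6–7 at easting≈338195.7 (right) → 1 crossing.
Lower: no edge straddles that height → 0 crossings.
North: no edge straddles that height → 0 crossings.
Upper: 3–4 at easting≈307074.2 (left), 5–1 at easting≈322777.2 (left) → 0 crossings.
Only West has an odd count, so the point is inside West.

West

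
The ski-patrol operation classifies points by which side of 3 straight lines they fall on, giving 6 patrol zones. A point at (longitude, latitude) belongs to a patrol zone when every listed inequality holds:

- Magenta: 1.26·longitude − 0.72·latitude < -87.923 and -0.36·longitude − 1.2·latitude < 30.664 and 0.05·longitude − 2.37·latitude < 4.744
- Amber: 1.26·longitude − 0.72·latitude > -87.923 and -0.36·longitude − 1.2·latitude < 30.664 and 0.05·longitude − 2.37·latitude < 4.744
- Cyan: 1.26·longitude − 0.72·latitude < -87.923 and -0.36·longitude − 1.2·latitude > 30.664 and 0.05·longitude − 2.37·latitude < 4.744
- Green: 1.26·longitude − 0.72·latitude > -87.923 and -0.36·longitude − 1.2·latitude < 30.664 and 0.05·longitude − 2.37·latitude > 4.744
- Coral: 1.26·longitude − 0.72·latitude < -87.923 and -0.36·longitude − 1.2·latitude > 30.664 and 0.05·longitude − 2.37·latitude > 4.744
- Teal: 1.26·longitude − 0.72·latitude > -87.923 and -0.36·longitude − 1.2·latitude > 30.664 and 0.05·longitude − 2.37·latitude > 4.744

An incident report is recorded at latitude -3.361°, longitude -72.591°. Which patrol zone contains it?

Magenta

1.26·-72.591 − 0.72·-3.361 = -89.045, which is < -87.923
-0.36·-72.591 − 1.2·-3.361 = 30.166, which is < 30.664
0.05·-72.591 − 2.37·-3.361 = 4.336, which is < 4.744
This sign pattern matches Magenta.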